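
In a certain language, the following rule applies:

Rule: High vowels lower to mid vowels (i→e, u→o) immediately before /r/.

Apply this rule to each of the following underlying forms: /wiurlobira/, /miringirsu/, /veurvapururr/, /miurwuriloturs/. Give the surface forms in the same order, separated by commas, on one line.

wiorlobera, meringersu, veorvapororr, miorworilotors

/wiurlobira/: /u/ is a high vowel immediately before /r/, so it lowers to [o]. /i/ is a high vowel immediately before /r/, so it lowers to [e]. → [wiorlobera].
/miringirsu/: /i/ is a high vowel immediately before /r/, so it lowers to [e]. /i/ is a high vowel immediately before /r/, so it lowers to [e]. → [meringersu].
/veurvapururr/: /u/ is a high vowel immediately before /r/, so it lowers to [o]. /u/ is a high vowel immediately before /r/, so it lowers to [o]. /u/ is a high vowel immediately before /r/, so it lowers to [o]. → [veorvapororr].
/miurwuriloturs/: /u/ is a high vowel immediately before /r/, so it lowers to [o]. /u/ is a high vowel immediately before /r/, so it lowers to [o]. /u/ is a high vowel immediately before /r/, so it lowers to [o]. → [miorworilotors].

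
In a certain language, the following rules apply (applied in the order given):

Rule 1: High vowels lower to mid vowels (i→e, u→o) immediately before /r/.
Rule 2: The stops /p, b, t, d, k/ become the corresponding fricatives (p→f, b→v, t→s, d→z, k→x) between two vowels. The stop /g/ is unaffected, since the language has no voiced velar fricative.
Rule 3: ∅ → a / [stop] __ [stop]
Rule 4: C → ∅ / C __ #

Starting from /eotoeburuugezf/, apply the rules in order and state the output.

eosoevoruugez

Rule 1 (pre-rhotic lowering): /u/ is a high vowel immediately before /r/, so it lowers to [o]. /eotoeburuugezf/ → eotoeboruugezf.
Rule 2 (intervocalic spirantization): /t/ is a stop between vowels /o/ and /o/, so it spirantizes to the fricative [s]. /b/ is a stop between vowels /e/ and /o/, so it spirantizes to the fricative [v]. /eotoeboruugezf/ → eosoevoruugezf.
Rule 3 (stop-cluster a-epenthesis): no segment meets the environment; /eosoevoruugezf/ is unchanged.
Rule 4 (final cluster simplification): /f/ is the second consonant of a word-final cluster /zf/, so it deletes. /eosoevoruugezf/ → eosoevoruugez.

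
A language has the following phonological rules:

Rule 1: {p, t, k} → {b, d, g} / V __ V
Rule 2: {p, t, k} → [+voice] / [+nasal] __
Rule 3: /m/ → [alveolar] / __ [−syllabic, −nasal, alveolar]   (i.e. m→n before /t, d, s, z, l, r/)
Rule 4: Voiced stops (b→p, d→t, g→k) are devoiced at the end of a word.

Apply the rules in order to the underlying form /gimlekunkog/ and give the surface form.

ginlegungok

Rule 1 (intervocalic voicing): /k/ is a voiceless stop between vowels /e/ and /u/, so it voices to [g]. /gimlekunkog/ → gimlegunkog.
Rule 2 (post-nasal voicing): /k/ is a voiceless stop immediately after the nasal /n/, so it voices to [g]. /gimlegunkog/ → gimlegungog.
Rule 3 (nasal place assimilation): /m/ precedes the alveolar consonant /l/, so it assimilates in place to [n]. /gimlegungog/ → ginlegungog.
Rule 4 (final devoicing): /g/ is a voiced stop in word-final position, so it devoices to [k]. /ginlegungog/ → ginlegungok.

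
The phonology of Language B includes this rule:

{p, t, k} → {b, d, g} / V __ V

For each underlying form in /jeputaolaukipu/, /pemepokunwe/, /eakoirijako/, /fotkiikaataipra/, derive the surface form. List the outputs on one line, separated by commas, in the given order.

jebudaolaugibu, pemebogunwe, eagoirijago, fotkiigaadaipra

/jeputaolaukipu/: /p/ is a voiceless stop between vowels /e/ and /u/, so it voices to [b]. /t/ is a voiceless stop between vowels /u/ and /a/, so it voices to [d]. /k/ is a voiceless stop between vowels /u/ and /i/, so it voices to [g]. /p/ is a voiceless stop between vowels /i/ and /u/, so it voices to [b]. → [jebudaolaugibu].
/pemepokunwe/: /p/ is a voiceless stop between vowels /e/ and /o/, so it voices to [b]. /k/ is a voiceless stop between vowels /o/ and /u/, so it voices to [g]. → [pemebogunwe].
/eakoirijako/: /k/ is a voiceless stop between vowels /a/ and /o/, so it voices to [g]. /k/ is a voiceless stop between vowels /a/ and /o/, so it voices to [g]. → [eagoirijago].
/fotkiikaataipra/: /k/ is a voiceless stop between vowels /i/ and /a/, so it voices to [g]. /t/ is a voiceless stop between vowels /a/ and /a/, so it voices to [d]. → [fotkiigaadaipra].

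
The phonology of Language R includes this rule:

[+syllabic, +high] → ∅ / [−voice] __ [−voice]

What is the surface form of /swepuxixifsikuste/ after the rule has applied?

swepxxfskste

/u/ is a high vowel flanked by voiceless consonants /p/ and /x/, so it deletes.
/i/ is a high vowel flanked by voiceless consonants /x/ and /x/, so it deletes.
/i/ is a high vowel flanked by voiceless consonants /x/ and /f/, so it deletes.
/i/ is a high vowel flanked by voiceless consonants /s/ and /k/, so it deletes.
/u/ is a high vowel flanked by voiceless consonants /k/ and /s/, so it deletes.
Surface form: [swepxxfskste].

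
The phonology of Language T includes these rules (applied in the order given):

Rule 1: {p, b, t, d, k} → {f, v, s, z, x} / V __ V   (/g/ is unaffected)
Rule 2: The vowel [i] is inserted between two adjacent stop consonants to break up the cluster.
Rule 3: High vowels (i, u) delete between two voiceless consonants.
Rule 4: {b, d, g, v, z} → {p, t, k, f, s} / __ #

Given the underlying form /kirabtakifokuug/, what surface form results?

kirabitaxfoxuuk

Rule 1 (intervocalic spirantization): /k/ is a stop between vowels /a/ and /i/, so it spirantizes to the fricative [x]. /k/ is a stop between vowels /o/ and /u/, so it spirantizes to the fricative [x]. /kirabtakifokuug/ → kirabtaxifoxuug.
Rule 2 (stop-cluster i-epenthesis): /b/ and /t/ form a stop–stop cluster, so [i] is inserted between them. /kirabtaxifoxuug/ → kirabitaxifoxuug.
Rule 3 (high vowel syncope): /i/ is a high vowel flanked by voiceless consonants /x/ and /f/, so it deletes. /kirabitaxifoxuug/ → kirabitaxfoxuug.
Rule 4 (final devoicing): /g/ is a voiced obstruent in word-final position, so it devoices to [k]. /kirabitaxfoxuug/ → kirabitaxfoxuuk.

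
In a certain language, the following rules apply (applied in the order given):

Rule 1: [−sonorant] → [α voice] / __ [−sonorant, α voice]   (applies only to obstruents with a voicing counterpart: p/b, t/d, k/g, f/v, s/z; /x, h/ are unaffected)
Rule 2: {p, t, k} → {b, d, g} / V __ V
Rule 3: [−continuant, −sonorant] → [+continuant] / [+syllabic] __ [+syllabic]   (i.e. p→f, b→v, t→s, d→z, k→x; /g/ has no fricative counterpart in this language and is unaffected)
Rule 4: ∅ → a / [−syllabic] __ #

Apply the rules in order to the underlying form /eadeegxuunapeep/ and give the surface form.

Rule 1 (regressive voicing assimilation): /g/ precedes the voiceless obstruent /x/, so it devoices to [k] by assimilation. /eadeegxuunapeep/ → eadeekxuunapeep.
Rule 2 (intervocalic voicing): /p/ is a voiceless stop between vowels /a/ and /e/, so it voices to [b]. /eadeekxuunapeep/ → eadeekxuunabeep.
Rule 3 (intervocalic spirantization): /d/ is a stop between vowels /a/ and /e/, so it spirantizes to the fricative [z]. /b/ is a stop between vowels /a/ and /e/, so it spirantizes to the fricative [v]. /eadeekxuunabeep/ → eazeekxuunaveep.
Rule 4 (final a-epenthesis): the form ends in the consonant /p/, so [a] is inserted word-finally. /eazeekxuunaveep/ → eazeekxuunaveepa.

eazeekxuunaveepa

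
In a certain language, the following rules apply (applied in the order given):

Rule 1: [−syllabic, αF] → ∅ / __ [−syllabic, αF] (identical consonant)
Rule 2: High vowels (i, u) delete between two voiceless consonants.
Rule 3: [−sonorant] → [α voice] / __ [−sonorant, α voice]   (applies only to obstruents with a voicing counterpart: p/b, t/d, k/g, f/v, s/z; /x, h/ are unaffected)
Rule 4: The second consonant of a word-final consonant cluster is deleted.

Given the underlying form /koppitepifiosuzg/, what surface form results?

Rule 1 (degemination): /pp/ is a geminate; the first /p/ deletes. /koppitepifiosuzg/ → kopitepifiosuzg.
Rule 2 (high vowel syncope): /i/ is a high vowel flanked by voiceless consonants /p/ and /t/, so it deletes. /i/ is a high vowel flanked by voiceless consonants /p/ and /f/, so it deletes. /kopitepifiosuzg/ → koptepfiosuzg.
Rule 3 (regressive voicing assimilation): no segment meets the environment; /koptepfiosuzg/ is unchanged.
Rule 4 (final cluster simplification): /g/ is the second consonant of a word-final cluster /zg/, so it deletes. /koptepfiosuzg/ → koptepfiosuz.

koptepfiosuz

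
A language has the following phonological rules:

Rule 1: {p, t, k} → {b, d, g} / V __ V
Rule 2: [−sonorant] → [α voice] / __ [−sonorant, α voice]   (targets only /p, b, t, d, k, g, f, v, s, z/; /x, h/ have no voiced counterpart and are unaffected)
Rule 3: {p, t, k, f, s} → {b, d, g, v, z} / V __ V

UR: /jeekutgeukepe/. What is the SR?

jeegudgeugebe

Rule 1 (intervocalic voicing): /k/ is a voiceless stop between vowels /e/ and /u/, so it voices to [g]. /k/ is a voiceless stop between vowels /u/ and /e/, so it voices to [g]. /p/ is a voiceless stop between vowels /e/ and /e/, so it voices to [b]. /jeekutgeukepe/ → jeegutgeugebe.
Rule 2 (regressive voicing assimilation): /t/ precedes the voiced obstruent /g/, so it voices to [d] by assimilation. /jeegutgeugebe/ → jeegudgeugebe.
Rule 3 (intervocalic voicing): no segment meets the environment; /jeegudgeugebe/ is unchanged.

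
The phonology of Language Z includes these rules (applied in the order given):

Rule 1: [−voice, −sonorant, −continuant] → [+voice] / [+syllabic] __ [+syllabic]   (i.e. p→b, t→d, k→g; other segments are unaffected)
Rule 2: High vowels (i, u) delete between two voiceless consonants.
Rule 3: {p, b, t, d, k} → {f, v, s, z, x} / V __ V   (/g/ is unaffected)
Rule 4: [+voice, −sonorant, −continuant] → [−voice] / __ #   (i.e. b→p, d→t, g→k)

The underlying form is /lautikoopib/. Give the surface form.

lauzigoovip

Rule 1 (intervocalic voicing): /t/ is a voiceless stop between vowels /u/ and /i/, so it voices to [d]. /k/ is a voiceless stop between vowels /i/ and /o/, so it voices to [g]. /p/ is a voiceless stop between vowels /o/ and /i/, so it voices to [b]. /lautikoopib/ → laudigoobib.
Rule 2 (high vowel syncope): no segment meets the environment; /laudigoobib/ is unchanged.
Rule 3 (intervocalic spirantization): /d/ is a stop between vowels /u/ and /i/, so it spirantizes to the fricative [z]. /b/ is a stop between vowels /o/ and /i/, so it spirantizes to the fricative [v]. /laudigoobib/ → lauzigoovib.
Rule 4 (final devoicing): /b/ is a voiced stop in word-final position, so it devoices to [p]. /lauzigoovib/ → lauzigoovip.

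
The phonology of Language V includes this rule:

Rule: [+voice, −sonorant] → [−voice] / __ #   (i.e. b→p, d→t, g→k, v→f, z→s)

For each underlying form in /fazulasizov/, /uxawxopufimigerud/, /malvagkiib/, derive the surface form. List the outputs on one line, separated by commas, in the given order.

/fazulasizov/: /v/ is a voiced obstruent in word-final position, so it devoices to [f]. → [fazulasizof].
/uxawxopufimigerud/: /d/ is a voiced obstruent in word-final position, so it devoices to [t]. → [uxawxopufimigerut].
/malvagkiib/: /b/ is a voiced obstruent in word-final position, so it devoices to [p]. → [malvagkiip].

fazulasizof, uxawxopufimigerut, malvagkiip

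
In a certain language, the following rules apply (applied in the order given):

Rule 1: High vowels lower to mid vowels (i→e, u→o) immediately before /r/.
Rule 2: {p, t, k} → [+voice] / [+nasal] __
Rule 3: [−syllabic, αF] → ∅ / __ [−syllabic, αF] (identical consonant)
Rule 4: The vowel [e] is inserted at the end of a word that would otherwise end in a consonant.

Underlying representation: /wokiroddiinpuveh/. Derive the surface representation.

Rule 1 (pre-rhotic lowering): /i/ is a high vowel immediately before /r/, so it lowers to [e]. /wokiroddiinpuveh/ → wokeroddiinpuveh.
Rule 2 (post-nasal voicing): /p/ is a voiceless stop immediately after the nasal /n/, so it voices to [b]. /wokeroddiinpuveh/ → wokeroddiinbuveh.
Rule 3 (degemination): /dd/ is a geminate; the first /d/ deletes. /wokeroddiinbuveh/ → wokerodiinbuveh.
Rule 4 (final e-epenthesis): the form ends in the consonant /h/, so [e] is inserted word-finally. /wokerodiinbuveh/ → wokerodiinbuvehe.

wokerodiinbuvehe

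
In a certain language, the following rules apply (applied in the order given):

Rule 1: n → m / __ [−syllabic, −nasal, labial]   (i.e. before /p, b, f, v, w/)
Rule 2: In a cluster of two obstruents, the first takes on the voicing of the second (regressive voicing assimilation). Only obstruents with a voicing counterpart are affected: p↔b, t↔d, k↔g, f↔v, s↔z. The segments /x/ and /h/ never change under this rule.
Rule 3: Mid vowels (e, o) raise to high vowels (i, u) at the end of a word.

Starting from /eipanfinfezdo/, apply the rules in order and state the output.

eipamfimfezdu

Rule 1 (nasal place assimilation): /n/ precedes the labial consonant /f/, so it assimilates in place to [m]. /n/ precedes the labial consonant /f/, so it assimilates in place to [m]. /eipanfinfezdo/ → eipamfimfezdo.
Rule 2 (regressive voicing assimilation): no segment meets the environment; /eipamfimfezdo/ is unchanged.
Rule 3 (final vowel raising): /o/ is a mid vowel in word-final position, so it raises to [u]. /eipamfimfezdo/ → eipamfimfezdu.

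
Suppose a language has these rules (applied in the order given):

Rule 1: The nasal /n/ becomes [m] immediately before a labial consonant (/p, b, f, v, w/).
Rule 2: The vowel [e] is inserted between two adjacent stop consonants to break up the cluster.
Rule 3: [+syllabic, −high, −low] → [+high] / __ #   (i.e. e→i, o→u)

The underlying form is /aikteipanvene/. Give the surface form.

aiketeipamveni

Rule 1 (nasal place assimilation): /n/ precedes the labial consonant /v/, so it assimilates in place to [m]. /aikteipanvene/ → aikteipamvene.
Rule 2 (stop-cluster e-epenthesis): /k/ and /t/ form a stop–stop cluster, so [e] is inserted between them. /aikteipamvene/ → aiketeipamvene.
Rule 3 (final vowel raising): /e/ is a mid vowel in word-final position, so it raises to [i]. /aiketeipamvene/ → aiketeipamveni.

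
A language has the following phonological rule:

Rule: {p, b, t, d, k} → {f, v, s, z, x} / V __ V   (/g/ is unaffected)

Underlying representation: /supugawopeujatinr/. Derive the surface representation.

sufugawofeujasinr

/p/ is a stop between vowels /u/ and /u/, so it spirantizes to the fricative [f].
/p/ is a stop between vowels /o/ and /e/, so it spirantizes to the fricative [f].
/t/ is a stop between vowels /a/ and /i/, so it spirantizes to the fricative [s].
Surface form: [sufugawofeujasinr].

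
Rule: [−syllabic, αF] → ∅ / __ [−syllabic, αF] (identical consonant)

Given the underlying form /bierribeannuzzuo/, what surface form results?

bieribeanuzuo

/rr/ is a geminate; the first /r/ deletes.
/nn/ is a geminate; the first /n/ deletes.
/zz/ is a geminate; the first /z/ deletes.
The other instances of /b/, /r/, /n/, /z/ do not occur in the required environment and remain unchanged.
Surface form: [bieribeanuzuo].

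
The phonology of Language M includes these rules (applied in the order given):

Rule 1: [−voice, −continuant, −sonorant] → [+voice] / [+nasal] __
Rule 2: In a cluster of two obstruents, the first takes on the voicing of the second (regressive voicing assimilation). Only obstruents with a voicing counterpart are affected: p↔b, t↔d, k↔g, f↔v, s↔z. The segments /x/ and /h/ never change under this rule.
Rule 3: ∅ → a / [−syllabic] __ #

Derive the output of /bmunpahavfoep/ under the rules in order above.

Rule 1 (post-nasal voicing): /p/ is a voiceless stop immediately after the nasal /n/, so it voices to [b]. /bmunpahavfoep/ → bmunbahavfoep.
Rule 2 (regressive voicing assimilation): /v/ precedes the voiceless obstruent /f/, so it devoices to [f] by assimilation. /bmunbahavfoep/ → bmunbahaffoep.
Rule 3 (final a-epenthesis): the form ends in the consonant /p/, so [a] is inserted word-finally. /bmunbahaffoep/ → bmunbahaffoepa.

bmunbahaffoepa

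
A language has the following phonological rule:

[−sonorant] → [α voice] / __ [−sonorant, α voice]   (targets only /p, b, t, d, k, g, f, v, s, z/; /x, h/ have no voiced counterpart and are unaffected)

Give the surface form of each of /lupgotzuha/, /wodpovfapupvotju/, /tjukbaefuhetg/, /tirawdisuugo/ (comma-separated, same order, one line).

lubgodzuha, wotpoffapubvotju, tjugbaefuhedg, tirawdisuugo

/lupgotzuha/: /p/ precedes the voiced obstruent /g/, so it voices to [b] by assimilation. /t/ precedes the voiced obstruent /z/, so it voices to [d] by assimilation. → [lubgodzuha].
/wodpovfapupvotju/: /d/ precedes the voiceless obstruent /p/, so it devoices to [t] by assimilation. /v/ precedes the voiceless obstruent /f/, so it devoices to [f] by assimilation. /p/ precedes the voiced obstruent /v/, so it voices to [b] by assimilation. → [wotpoffapubvotju].
/tjukbaefuhetg/: /k/ precedes the voiced obstruent /b/, so it voices to [g] by assimilation. /t/ precedes the voiced obstruent /g/, so it voices to [d] by assimilation. → [tjugbaefuhedg].
/tirawdisuugo/: the rule's environment is not met; surfaces unchanged as [tirawdisuugo].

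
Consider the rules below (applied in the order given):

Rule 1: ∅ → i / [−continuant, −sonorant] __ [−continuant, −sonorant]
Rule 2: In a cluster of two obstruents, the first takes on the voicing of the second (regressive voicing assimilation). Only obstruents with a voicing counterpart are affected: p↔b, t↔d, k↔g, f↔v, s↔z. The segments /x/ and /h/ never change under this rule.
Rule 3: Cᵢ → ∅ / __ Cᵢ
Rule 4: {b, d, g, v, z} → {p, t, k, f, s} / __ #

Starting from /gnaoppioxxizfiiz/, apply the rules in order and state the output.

gnaopipioxisfiis

Rule 1 (stop-cluster i-epenthesis): /p/ and /p/ form a stop–stop cluster, so [i] is inserted between them. /gnaoppioxxizfiiz/ → gnaopipioxxizfiiz.
Rule 2 (regressive voicing assimilation): /z/ precedes the voiceless obstruent /f/, so it devoices to [s] by assimilation. /gnaopipioxxizfiiz/ → gnaopipioxxisfiiz.
Rule 3 (degemination): /xx/ is a geminate; the first /x/ deletes. /gnaopipioxxisfiiz/ → gnaopipioxisfiiz.
Rule 4 (final devoicing): /z/ is a voiced obstruent in word-final position, so it devoices to [s]. /gnaopipioxisfiiz/ → gnaopipioxisfiis.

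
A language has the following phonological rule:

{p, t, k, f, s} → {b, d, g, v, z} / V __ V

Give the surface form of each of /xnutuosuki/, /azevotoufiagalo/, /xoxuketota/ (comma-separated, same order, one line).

xnuduozugi, azevodouviagalo, xoxugedoda

/xnutuosuki/: /t/ is a voiceless obstruent between vowels /u/ and /u/, so it voices to [d]. /s/ is a voiceless obstruent between vowels /o/ and /u/, so it voices to [z]. /k/ is a voiceless obstruent between vowels /u/ and /i/, so it voices to [g]. → [xnuduozugi].
/azevotoufiagalo/: /t/ is a voiceless obstruent between vowels /o/ and /o/, so it voices to [d]. /f/ is a voiceless obstruent between vowels /u/ and /i/, so it voices to [v]. → [azevodouviagalo].
/xoxuketota/: /k/ is a voiceless obstruent between vowels /u/ and /e/, so it voices to [g]. /t/ is a voiceless obstruent between vowels /e/ and /o/, so it voices to [d]. /t/ is a voiceless obstruent between vowels /o/ and /a/, so it voices to [d]. → [xoxugedoda].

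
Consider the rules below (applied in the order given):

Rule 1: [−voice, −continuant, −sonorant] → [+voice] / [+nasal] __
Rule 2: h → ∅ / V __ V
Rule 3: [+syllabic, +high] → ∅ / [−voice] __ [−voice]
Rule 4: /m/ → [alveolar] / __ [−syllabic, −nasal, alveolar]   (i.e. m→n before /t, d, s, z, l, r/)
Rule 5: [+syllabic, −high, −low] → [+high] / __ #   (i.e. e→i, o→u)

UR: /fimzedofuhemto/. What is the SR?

Rule 1 (post-nasal voicing): /t/ is a voiceless stop immediately after the nasal /m/, so it voices to [d]. /fimzedofuhemto/ → fimzedofuhemdo.
Rule 2 (intervocalic h-deletion): /h/ occurs between vowels /u/ and /e/, so it deletes. /fimzedofuhemdo/ → fimzedofuemdo.
Rule 3 (high vowel syncope): no segment meets the environment; /fimzedofuemdo/ is unchanged.
Rule 4 (nasal place assimilation): /m/ precedes the alveolar consonant /z/, so it assimilates in place to [n]. /m/ precedes the alveolar consonant /d/, so it assimilates in place to [n]. /fimzedofuemdo/ → finzedofuendo.
Rule 5 (final vowel raising): /o/ is a mid vowel in word-final position, so it raises to [u]. /finzedofuendo/ → finzedofuendu.

finzedofuendu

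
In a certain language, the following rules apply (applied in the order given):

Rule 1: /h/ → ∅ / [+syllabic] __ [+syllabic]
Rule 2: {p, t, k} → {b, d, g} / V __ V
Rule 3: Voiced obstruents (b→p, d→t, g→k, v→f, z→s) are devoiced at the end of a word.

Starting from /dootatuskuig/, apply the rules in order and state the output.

doodaduskuik

Rule 1 (intervocalic h-deletion): no segment meets the environment; /dootatuskuig/ is unchanged.
Rule 2 (intervocalic voicing): /t/ is a voiceless stop between vowels /o/ and /a/, so it voices to [d]. /t/ is a voiceless stop between vowels /a/ and /u/, so it voices to [d]. /dootatuskuig/ → doodaduskuig.
Rule 3 (final devoicing): /g/ is a voiced obstruent in word-final position, so it devoices to [k]. /doodaduskuig/ → doodaduskuik.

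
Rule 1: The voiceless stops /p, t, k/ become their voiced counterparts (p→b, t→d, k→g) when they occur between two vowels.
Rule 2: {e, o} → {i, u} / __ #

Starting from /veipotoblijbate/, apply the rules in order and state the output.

veibodoblijbadi

Rule 1 (intervocalic voicing): /p/ is a voiceless stop between vowels /i/ and /o/, so it voices to [b]. /t/ is a voiceless stop between vowels /o/ and /o/, so it voices to [d]. /t/ is a voiceless stop between vowels /a/ and /e/, so it voices to [d]. /veipotoblijbate/ → veibodoblijbade.
Rule 2 (final vowel raising): /e/ is a mid vowel in word-final position, so it raises to [i]. /veibodoblijbade/ → veibodoblijbadi.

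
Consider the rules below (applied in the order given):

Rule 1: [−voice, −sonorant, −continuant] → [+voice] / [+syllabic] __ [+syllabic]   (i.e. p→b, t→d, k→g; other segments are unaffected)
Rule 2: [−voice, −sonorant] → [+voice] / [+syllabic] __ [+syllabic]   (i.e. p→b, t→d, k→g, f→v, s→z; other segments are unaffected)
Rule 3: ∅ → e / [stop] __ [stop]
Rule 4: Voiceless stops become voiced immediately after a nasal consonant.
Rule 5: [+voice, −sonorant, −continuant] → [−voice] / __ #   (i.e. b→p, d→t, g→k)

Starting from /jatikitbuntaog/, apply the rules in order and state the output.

Rule 1 (intervocalic voicing): /t/ is a voiceless stop between vowels /a/ and /i/, so it voices to [d]. /k/ is a voiceless stop between vowels /i/ and /i/, so it voices to [g]. /jatikitbuntaog/ → jadigitbuntaog.
Rule 2 (intervocalic voicing): no segment meets the environment; /jadigitbuntaog/ is unchanged.
Rule 3 (stop-cluster e-epenthesis): /t/ and /b/ form a stop–stop cluster, so [e] is inserted between them. /jadigitbuntaog/ → jadigitebuntaog.
Rule 4 (post-nasal voicing): /t/ is a voiceless stop immediately after the nasal /n/, so it voices to [d]. /jadigitebuntaog/ → jadigitebundaog.
Rule 5 (final devoicing): /g/ is a voiced stop in word-final position, so it devoices to [k]. /jadigitebundaog/ → jadigitebundaok.

jadigitebundaok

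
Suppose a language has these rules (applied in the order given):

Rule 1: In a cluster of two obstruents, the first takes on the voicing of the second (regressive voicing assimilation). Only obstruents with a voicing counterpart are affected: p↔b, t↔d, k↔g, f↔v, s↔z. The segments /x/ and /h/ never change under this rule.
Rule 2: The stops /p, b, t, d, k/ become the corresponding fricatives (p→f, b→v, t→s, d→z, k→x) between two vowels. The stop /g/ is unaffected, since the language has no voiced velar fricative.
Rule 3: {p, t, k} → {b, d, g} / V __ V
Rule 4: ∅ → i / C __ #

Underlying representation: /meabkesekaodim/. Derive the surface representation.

Rule 1 (regressive voicing assimilation): /b/ precedes the voiceless obstruent /k/, so it devoices to [p] by assimilation. /meabkesekaodim/ → meapkesekaodim.
Rule 2 (intervocalic spirantization): /k/ is a stop between vowels /e/ and /a/, so it spirantizes to the fricative [x]. /d/ is a stop between vowels /o/ and /i/, so it spirantizes to the fricative [z]. /meapkesekaodim/ → meapkesexaozim.
Rule 3 (intervocalic voicing): no segment meets the environment; /meapkesexaozim/ is unchanged.
Rule 4 (final i-epenthesis): the form ends in the consonant /m/, so [i] is inserted word-finally. /meapkesexaozim/ → meapkesexaozimi.

meapkesexaozimi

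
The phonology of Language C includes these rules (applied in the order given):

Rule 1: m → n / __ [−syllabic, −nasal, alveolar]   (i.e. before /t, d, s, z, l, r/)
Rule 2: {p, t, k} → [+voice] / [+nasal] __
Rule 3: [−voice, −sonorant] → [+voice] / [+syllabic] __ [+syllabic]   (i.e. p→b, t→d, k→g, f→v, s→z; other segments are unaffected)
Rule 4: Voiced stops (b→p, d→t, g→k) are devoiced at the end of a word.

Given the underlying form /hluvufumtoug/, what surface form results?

hluvuvundouk

Rule 1 (nasal place assimilation): /m/ precedes the alveolar consonant /t/, so it assimilates in place to [n]. /hluvufumtoug/ → hluvufuntoug.
Rule 2 (post-nasal voicing): /t/ is a voiceless stop immediately after the nasal /n/, so it voices to [d]. /hluvufuntoug/ → hluvufundoug.
Rule 3 (intervocalic voicing): /f/ is a voiceless obstruent between vowels /u/ and /u/, so it voices to [v]. /hluvufundoug/ → hluvuvundoug.
Rule 4 (final devoicing): /g/ is a voiced stop in word-final position, so it devoices to [k]. /hluvuvundoug/ → hluvuvundouk.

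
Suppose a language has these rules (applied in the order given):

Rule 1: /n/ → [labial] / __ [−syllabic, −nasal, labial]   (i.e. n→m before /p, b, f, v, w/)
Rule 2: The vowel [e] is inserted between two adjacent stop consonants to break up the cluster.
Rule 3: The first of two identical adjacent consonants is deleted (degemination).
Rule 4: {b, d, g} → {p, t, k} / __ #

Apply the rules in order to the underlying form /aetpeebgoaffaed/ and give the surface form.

aetepeebegoafaet

Rule 1 (nasal place assimilation): no segment meets the environment; /aetpeebgoaffaed/ is unchanged.
Rule 2 (stop-cluster e-epenthesis): /t/ and /p/ form a stop–stop cluster, so [e] is inserted between them. /b/ and /g/ form a stop–stop cluster, so [e] is inserted between them. /aetpeebgoaffaed/ → aetepeebegoaffaed.
Rule 3 (degemination): /ff/ is a geminate; the first /f/ deletes. /aetepeebegoaffaed/ → aetepeebegoafaed.
Rule 4 (final devoicing): /d/ is a voiced stop in word-final position, so it devoices to [t]. /aetepeebegoafaed/ → aetepeebegoafaet.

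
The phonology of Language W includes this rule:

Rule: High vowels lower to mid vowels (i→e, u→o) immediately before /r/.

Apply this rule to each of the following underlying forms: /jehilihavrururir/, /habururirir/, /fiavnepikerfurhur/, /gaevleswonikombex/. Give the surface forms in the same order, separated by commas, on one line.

/jehilihavrururir/: /u/ is a high vowel immediately before /r/, so it lowers to [o]. /u/ is a high vowel immediately before /r/, so it lowers to [o]. /i/ is a high vowel immediately before /r/, so it lowers to [e]. → [jehilihavrororer].
/habururirir/: /u/ is a high vowel immediately before /r/, so it lowers to [o]. /u/ is a high vowel immediately before /r/, so it lowers to [o]. /i/ is a high vowel immediately before /r/, so it lowers to [e]. /i/ is a high vowel immediately before /r/, so it lowers to [e]. → [habororerer].
/fiavnepikerfurhur/: /u/ is a high vowel immediately before /r/, so it lowers to [o]. /u/ is a high vowel immediately before /r/, so it lowers to [o]. → [fiavnepikerforhor].
/gaevleswonikombex/: the rule's environment is not met; surfaces unchanged as [gaevleswonikombex].

jehilihavrororer, habororerer, fiavnepikerforhor, gaevleswonikombex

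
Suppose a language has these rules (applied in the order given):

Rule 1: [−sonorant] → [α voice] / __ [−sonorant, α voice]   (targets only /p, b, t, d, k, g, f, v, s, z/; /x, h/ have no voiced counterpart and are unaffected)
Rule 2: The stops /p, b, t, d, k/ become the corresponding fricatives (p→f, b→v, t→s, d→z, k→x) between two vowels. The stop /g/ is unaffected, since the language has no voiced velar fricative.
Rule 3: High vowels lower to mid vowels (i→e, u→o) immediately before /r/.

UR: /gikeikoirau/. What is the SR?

Rule 1 (regressive voicing assimilation): no segment meets the environment; /gikeikoirau/ is unchanged.
Rule 2 (intervocalic spirantization): /k/ is a stop between vowels /i/ and /e/, so it spirantizes to the fricative [x]. /k/ is a stop between vowels /i/ and /o/, so it spirantizes to the fricative [x]. /gikeikoirau/ → gixeixoirau.
Rule 3 (pre-rhotic lowering): /i/ is a high vowel immediately before /r/, so it lowers to [e]. /gixeixoirau/ → gixeixoerau.

gixeixoerau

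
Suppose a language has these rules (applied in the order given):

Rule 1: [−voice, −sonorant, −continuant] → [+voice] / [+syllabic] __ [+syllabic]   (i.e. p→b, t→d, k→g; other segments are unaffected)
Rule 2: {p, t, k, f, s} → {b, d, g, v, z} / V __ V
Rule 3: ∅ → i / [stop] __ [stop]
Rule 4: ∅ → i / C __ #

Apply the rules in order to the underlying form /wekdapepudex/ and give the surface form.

Rule 1 (intervocalic voicing): /p/ is a voiceless stop between vowels /a/ and /e/, so it voices to [b]. /p/ is a voiceless stop between vowels /e/ and /u/, so it voices to [b]. /wekdapepudex/ → wekdabebudex.
Rule 2 (intervocalic voicing): no segment meets the environment; /wekdabebudex/ is unchanged.
Rule 3 (stop-cluster i-epenthesis): /k/ and /d/ form a stop–stop cluster, so [i] is inserted between them. /wekdabebudex/ → wekidabebudex.
Rule 4 (final i-epenthesis): the form ends in the consonant /x/, so [i] is inserted word-finally. /wekidabebudex/ → wekidabebudexi.

wekidabebudexi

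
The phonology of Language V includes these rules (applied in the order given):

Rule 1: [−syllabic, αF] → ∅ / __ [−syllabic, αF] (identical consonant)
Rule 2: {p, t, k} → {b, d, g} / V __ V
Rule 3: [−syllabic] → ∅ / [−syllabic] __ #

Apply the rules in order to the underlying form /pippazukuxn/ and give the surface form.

Rule 1 (degemination): /pp/ is a geminate; the first /p/ deletes. /pippazukuxn/ → pipazukuxn.
Rule 2 (intervocalic voicing): /p/ is a voiceless stop between vowels /i/ and /a/, so it voices to [b]. /k/ is a voiceless stop between vowels /u/ and /u/, so it voices to [g]. /pipazukuxn/ → pibazuguxn.
Rule 3 (final cluster simplification): /n/ is the second consonant of a word-final cluster /xn/, so it deletes. /pibazuguxn/ → pibazugux.

pibazugux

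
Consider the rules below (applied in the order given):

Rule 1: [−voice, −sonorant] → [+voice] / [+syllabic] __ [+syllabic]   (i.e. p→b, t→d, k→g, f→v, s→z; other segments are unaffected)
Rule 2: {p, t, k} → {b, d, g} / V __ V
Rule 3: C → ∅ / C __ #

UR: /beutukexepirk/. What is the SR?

Rule 1 (intervocalic voicing): /t/ is a voiceless obstruent between vowels /u/ and /u/, so it voices to [d]. /k/ is a voiceless obstruent between vowels /u/ and /e/, so it voices to [g]. /p/ is a voiceless obstruent between vowels /e/ and /i/, so it voices to [b]. /beutukexepirk/ → beudugexebirk.
Rule 2 (intervocalic voicing): no segment meets the environment; /beudugexebirk/ is unchanged.
Rule 3 (final cluster simplification): /k/ is the second consonant of a word-final cluster /rk/, so it deletes. /beudugexebirk/ → beudugexebir.

beudugexebir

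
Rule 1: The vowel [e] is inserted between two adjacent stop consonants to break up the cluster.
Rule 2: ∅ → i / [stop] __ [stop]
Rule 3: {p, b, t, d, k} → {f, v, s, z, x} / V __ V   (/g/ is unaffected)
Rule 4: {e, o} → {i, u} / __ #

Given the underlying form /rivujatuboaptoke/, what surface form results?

rivujasuvoafesoxi

Rule 1 (stop-cluster e-epenthesis): /p/ and /t/ form a stop–stop cluster, so [e] is inserted between them. /rivujatuboaptoke/ → rivujatuboapetoke.
Rule 2 (stop-cluster i-epenthesis): no segment meets the environment; /rivujatuboapetoke/ is unchanged.
Rule 3 (intervocalic spirantization): /t/ is a stop between vowels /a/ and /u/, so it spirantizes to the fricative [s]. /b/ is a stop between vowels /u/ and /o/, so it spirantizes to the fricative [v]. /p/ is a stop between vowels /a/ and /e/, so it spirantizes to the fricative [f]. /t/ is a stop between vowels /e/ and /o/, so it spirantizes to the fricative [s]. /k/ is a stop between vowels /o/ and /e/, so it spirantizes to the fricative [x]. /rivujatuboapetoke/ → rivujasuvoafesoxe.
Rule 4 (final vowel raising): /e/ is a mid vowel in word-final position, so it raises to [i]. /rivujasuvoafesoxe/ → rivujasuvoafesoxi.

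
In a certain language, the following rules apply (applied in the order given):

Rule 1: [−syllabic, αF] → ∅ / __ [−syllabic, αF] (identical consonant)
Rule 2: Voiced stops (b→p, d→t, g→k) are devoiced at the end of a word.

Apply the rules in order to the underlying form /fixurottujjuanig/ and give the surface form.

Rule 1 (degemination): /tt/ is a geminate; the first /t/ deletes. /jj/ is a geminate; the first /j/ deletes. /fixurottujjuanig/ → fixurotujuanig.
Rule 2 (final devoicing): /g/ is a voiced stop in word-final position, so it devoices to [k]. /fixurotujuanig/ → fixurotujuanik.

fixurotujuanik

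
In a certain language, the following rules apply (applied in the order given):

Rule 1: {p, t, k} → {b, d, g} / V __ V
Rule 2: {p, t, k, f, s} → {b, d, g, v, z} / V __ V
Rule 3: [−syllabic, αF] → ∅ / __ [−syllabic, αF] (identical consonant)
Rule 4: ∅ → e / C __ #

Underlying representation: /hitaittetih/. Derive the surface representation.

Rule 1 (intervocalic voicing): /t/ is a voiceless stop between vowels /i/ and /a/, so it voices to [d]. /t/ is a voiceless stop between vowels /e/ and /i/, so it voices to [d]. /hitaittetih/ → hidaittedih.
Rule 2 (intervocalic voicing): no segment meets the environment; /hidaittedih/ is unchanged.
Rule 3 (degemination): /tt/ is a geminate; the first /t/ deletes. /hidaittedih/ → hidaitedih.
Rule 4 (final e-epenthesis): the form ends in the consonant /h/, so [e] is inserted word-finally. /hidaitedih/ → hidaitedihe.

hidaitedihe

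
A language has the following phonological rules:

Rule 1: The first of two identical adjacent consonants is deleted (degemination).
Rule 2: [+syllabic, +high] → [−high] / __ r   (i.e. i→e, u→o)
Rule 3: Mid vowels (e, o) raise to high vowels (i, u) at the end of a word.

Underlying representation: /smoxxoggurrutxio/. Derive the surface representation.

Rule 1 (degemination): /xx/ is a geminate; the first /x/ deletes. /gg/ is a geminate; the first /g/ deletes. /rr/ is a geminate; the first /r/ deletes. /smoxxoggurrutxio/ → smoxogurutxio.
Rule 2 (pre-rhotic lowering): /u/ is a high vowel immediately before /r/, so it lowers to [o]. /smoxogurutxio/ → smoxogorutxio.
Rule 3 (final vowel raising): /o/ is a mid vowel in word-final position, so it raises to [u]. /smoxogorutxio/ → smoxogorutxiu.

smoxogorutxiu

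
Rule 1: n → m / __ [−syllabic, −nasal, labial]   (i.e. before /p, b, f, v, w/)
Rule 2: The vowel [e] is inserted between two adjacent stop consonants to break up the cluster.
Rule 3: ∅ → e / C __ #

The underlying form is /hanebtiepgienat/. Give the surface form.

hanebetiepegienate

Rule 1 (nasal place assimilation): no segment meets the environment; /hanebtiepgienat/ is unchanged.
Rule 2 (stop-cluster e-epenthesis): /b/ and /t/ form a stop–stop cluster, so [e] is inserted between them. /p/ and /g/ form a stop–stop cluster, so [e] is inserted between them. /hanebtiepgienat/ → hanebetiepegienat.
Rule 3 (final e-epenthesis): the form ends in the consonant /t/, so [e] is inserted word-finally. /hanebetiepegienat/ → hanebetiepegienate.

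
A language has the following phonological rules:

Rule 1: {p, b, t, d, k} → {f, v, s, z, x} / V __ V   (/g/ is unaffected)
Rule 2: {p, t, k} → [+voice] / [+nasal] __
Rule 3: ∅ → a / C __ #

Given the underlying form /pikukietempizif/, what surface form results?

Rule 1 (intervocalic spirantization): /k/ is a stop between vowels /i/ and /u/, so it spirantizes to the fricative [x]. /k/ is a stop between vowels /u/ and /i/, so it spirantizes to the fricative [x]. /t/ is a stop between vowels /e/ and /e/, so it spirantizes to the fricative [s]. /pikukietempizif/ → pixuxiesempizif.
Rule 2 (post-nasal voicing): /p/ is a voiceless stop immediately after the nasal /m/, so it voices to [b]. /pixuxiesempizif/ → pixuxiesembizif.
Rule 3 (final a-epenthesis): the form ends in the consonant /f/, so [a] is inserted word-finally. /pixuxiesembizif/ → pixuxiesembizifa.

pixuxiesembizifa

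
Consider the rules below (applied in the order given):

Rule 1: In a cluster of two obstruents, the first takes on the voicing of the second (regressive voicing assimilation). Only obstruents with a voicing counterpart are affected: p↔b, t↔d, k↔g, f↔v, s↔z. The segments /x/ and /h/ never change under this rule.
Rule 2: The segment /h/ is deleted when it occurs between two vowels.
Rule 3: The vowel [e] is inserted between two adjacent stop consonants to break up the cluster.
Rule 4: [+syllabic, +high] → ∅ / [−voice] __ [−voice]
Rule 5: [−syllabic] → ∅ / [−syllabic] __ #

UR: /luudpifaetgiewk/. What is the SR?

luutepfaedegiew

Rule 1 (regressive voicing assimilation): /d/ precedes the voiceless obstruent /p/, so it devoices to [t] by assimilation. /t/ precedes the voiced obstruent /g/, so it voices to [d] by assimilation. /luudpifaetgiewk/ → luutpifaedgiewk.
Rule 2 (intervocalic h-deletion): no segment meets the environment; /luutpifaedgiewk/ is unchanged.
Rule 3 (stop-cluster e-epenthesis): /t/ and /p/ form a stop–stop cluster, so [e] is inserted between them. /d/ and /g/ form a stop–stop cluster, so [e] is inserted between them. /luutpifaedgiewk/ → luutepifaedegiewk.
Rule 4 (high vowel syncope): /i/ is a high vowel flanked by voiceless consonants /p/ and /f/, so it deletes. /luutepifaedegiewk/ → luutepfaedegiewk.
Rule 5 (final cluster simplification): /k/ is the second consonant of a word-final cluster /wk/, so it deletes. /luutepfaedegiewk/ → luutepfaedegiew.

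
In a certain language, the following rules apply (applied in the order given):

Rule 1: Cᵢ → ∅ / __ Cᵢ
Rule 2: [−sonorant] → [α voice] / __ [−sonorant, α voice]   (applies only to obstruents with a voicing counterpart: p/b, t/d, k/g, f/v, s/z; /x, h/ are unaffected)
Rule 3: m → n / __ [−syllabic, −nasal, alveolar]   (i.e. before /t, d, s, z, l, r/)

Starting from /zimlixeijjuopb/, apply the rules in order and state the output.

zinlixeijuobb

Rule 1 (degemination): /jj/ is a geminate; the first /j/ deletes. /zimlixeijjuopb/ → zimlixeijuopb.
Rule 2 (regressive voicing assimilation): /p/ precedes the voiced obstruent /b/, so it voices to [b] by assimilation. /zimlixeijuopb/ → zimlixeijuobb.
Rule 3 (nasal place assimilation): /m/ precedes the alveolar consonant /l/, so it assimilates in place to [n]. /zimlixeijuobb/ → zinlixeijuobb.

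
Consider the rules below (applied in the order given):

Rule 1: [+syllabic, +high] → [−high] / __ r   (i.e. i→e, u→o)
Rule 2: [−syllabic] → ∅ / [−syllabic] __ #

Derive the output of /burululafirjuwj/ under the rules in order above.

Rule 1 (pre-rhotic lowering): /u/ is a high vowel immediately before /r/, so it lowers to [o]. /i/ is a high vowel immediately before /r/, so it lowers to [e]. /burululafirjuwj/ → borululaferjuwj.
Rule 2 (final cluster simplification): /j/ is the second consonant of a word-final cluster /wj/, so it deletes. /borululaferjuwj/ → borululaferjuw.

borululaferjuw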